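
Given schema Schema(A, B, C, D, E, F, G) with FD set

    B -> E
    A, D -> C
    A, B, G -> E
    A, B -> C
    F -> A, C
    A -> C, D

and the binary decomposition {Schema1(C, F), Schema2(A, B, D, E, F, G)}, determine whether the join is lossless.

Yes

Common attributes: Schema1 ∩ Schema2 = {F}.
Closure of {F}: F → A, C applies, adding A, C; A → C, D applies, adding D. So (F)⁺ = {A, C, D, F}.
This closure contains every attribute of Schema1, so Schema1 ∩ Schema2 → Schema1. The join is lossless.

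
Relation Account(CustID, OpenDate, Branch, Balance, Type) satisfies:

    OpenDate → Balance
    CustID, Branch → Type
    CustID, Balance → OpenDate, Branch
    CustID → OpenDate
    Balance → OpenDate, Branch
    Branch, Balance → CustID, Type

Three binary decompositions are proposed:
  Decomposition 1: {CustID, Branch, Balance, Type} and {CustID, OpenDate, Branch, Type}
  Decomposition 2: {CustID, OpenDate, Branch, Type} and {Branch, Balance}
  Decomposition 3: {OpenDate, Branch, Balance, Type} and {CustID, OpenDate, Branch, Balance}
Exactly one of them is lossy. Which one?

Decomposition 1: common = {CustID, Branch, Type}, closure = {CustID, OpenDate, Branch, Balance, Type} → lossless.
Decomposition 2: common = {Branch}, closure = {Branch} → lossy.
Decomposition 3: common = {OpenDate, Branch, Balance}, closure = {CustID, OpenDate, Branch, Balance, Type} → lossless.

Decomposition 2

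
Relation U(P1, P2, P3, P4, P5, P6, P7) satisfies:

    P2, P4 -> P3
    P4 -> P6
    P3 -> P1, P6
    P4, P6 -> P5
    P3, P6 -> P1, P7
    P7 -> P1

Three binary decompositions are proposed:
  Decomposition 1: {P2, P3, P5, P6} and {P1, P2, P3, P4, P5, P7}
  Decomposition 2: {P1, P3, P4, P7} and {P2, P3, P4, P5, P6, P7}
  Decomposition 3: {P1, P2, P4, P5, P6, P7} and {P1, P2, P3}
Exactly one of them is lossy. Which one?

Decomposition 3

Decomposition 1: common = {P2, P3, P5}, closure = {P1, P2, P3, P5, P6, P7} → lossless.
Decomposition 2: common = {P3, P4, P7}, closure = {P1, P3, P4, P5, P6, P7} → lossless.
Decomposition 3: common = {P1, P2}, closure = {P1, P2} → lossy.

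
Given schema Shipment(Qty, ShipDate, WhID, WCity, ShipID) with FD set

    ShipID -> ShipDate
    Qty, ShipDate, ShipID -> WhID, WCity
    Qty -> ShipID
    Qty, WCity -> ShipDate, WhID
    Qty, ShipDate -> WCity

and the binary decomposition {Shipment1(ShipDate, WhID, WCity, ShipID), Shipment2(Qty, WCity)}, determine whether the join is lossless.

No

Common attributes: Shipment1 ∩ Shipment2 = {WCity}.
No dependency enlarges {WCity}, so (WCity)⁺ = {WCity}.
The closure contains neither all of Shipment1 = {ShipDate, WhID, WCity, ShipID} nor all of Shipment2 = {Qty, WCity}, so the common attributes are not a superkey of either fragment. The join is lossy.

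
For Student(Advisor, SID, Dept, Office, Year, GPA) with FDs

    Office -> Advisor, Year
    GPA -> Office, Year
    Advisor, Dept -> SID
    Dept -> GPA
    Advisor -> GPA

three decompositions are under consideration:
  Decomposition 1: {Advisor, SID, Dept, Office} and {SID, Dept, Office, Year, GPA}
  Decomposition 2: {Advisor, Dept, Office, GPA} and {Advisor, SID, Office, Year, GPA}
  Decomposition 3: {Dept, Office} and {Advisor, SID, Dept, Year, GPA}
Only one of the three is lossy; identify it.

Decomposition 2

Decomposition 1: common = {SID, Dept, Office}, closure = {Advisor, SID, Dept, Office, Year, GPA} → lossless.
Decomposition 2: common = {Advisor, Office, GPA}, closure = {Advisor, Office, Year, GPA} → lossy.
Decomposition 3: common = {Dept}, closure = {Advisor, SID, Dept, Office, Year, GPA} → lossless.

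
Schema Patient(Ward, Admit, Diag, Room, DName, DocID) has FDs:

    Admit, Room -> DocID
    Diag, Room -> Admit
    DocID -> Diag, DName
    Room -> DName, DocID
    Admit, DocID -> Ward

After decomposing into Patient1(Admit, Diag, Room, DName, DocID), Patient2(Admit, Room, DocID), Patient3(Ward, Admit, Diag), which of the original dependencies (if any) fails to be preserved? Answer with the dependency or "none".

Admit, DocID -> Ward

Check Admit, DocID → Ward: no single fragment contains all of {Ward, Admit, DocID}, and the restricted closure of {Admit, DocID} across the fragments never reaches {Ward}.
Admit, Room → DocID is preserved.
Diag, Room → Admit is preserved.
DocID → Diag, DName is preserved.
Room → DName, DocID is preserved.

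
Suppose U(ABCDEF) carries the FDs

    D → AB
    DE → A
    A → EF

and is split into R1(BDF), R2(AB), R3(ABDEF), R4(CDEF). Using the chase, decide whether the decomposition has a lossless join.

Yes

Chase test. Columns are ABCDEF; row i has aⱼ where attribute j ∈ Ri, else bᵢⱼ.
Initial tableau (one row per fragment):
  row 1: b11 a2 b13 a4 b15 a6
  row 2: a1 a2 b23 b24 b25 b26
  row 3: a1 a2 b33 a4 a5 a6
  row 4: b41 b42 a3 a4 a5 a6
Rows 1 and 3 agree on D; apply D→AB and equate their AB entries.
Rows 1 and 4 agree on D; apply D→AB and equate their AB entries.
Rows 1 and 2 agree on A; apply A→EF and equate their EF entries.
Rows 1 and 3 agree on A; apply A→EF and equate their EF entries.
Row 4 is now all distinguished symbols — the join is lossless.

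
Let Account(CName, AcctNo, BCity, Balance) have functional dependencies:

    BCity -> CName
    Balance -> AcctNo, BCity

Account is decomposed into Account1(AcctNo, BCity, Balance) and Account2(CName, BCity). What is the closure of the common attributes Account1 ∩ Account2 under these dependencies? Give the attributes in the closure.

Account1 ∩ Account2 = {BCity}.
BCity → CName applies, adding CName
Closure: {CName, BCity}.

CName, BCity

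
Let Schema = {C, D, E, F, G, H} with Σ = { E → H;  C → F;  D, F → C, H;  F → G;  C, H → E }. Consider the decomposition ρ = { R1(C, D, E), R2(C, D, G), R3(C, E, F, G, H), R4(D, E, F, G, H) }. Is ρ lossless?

Chase test. Columns are C, D, E, F, G, H; row i has aⱼ where attribute j ∈ Ri, else bᵢⱼ.
Initial tableau (one row per fragment):
  row 1: a1 a2 a3 b14 b15 b16
  row 2: a1 a2 b23 b24 a5 b26
  row 3: a1 b32 a3 a4 a5 a6
  row 4: b41 a2 a3 a4 a5 a6
Rows 1 and 3 agree on E; apply E→H and equate their H entries.
Rows 1 and 2 agree on C; apply C→F and equate their F entries.
Rows 1 and 3 agree on C; apply C→F and equate their F entries.
Rows 1 and 2 agree on D, F; apply D, F→C, H and equate their C, H entries.
Rows 1 and 4 agree on D, F; apply D, F→C, H and equate their C, H entries.
Rows 1 and 2 agree on F; apply F→G and equate their G entries.
Rows 1 and 2 agree on C, H; apply C, H→E and equate their E entries.
Row 1 is now all distinguished symbols — the join is lossless.

Yes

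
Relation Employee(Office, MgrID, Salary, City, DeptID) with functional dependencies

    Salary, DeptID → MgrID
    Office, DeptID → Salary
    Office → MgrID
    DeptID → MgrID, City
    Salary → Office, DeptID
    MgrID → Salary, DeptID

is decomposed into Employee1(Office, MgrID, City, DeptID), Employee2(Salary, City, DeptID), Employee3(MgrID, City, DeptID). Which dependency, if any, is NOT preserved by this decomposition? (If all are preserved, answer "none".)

Salary, DeptID → MgrID: restricted closure across fragments reaches MgrID.
Office, DeptID → Salary: restricted closure across fragments reaches Salary.
Office → MgrID lies within Employee1.
DeptID → MgrID, City lies within Employee1.
Salary → Office, DeptID: restricted closure across fragments reaches Office, DeptID.
MgrID → Salary, DeptID: restricted closure across fragments reaches Salary, DeptID.
Every dependency is enforceable on the fragments, so the decomposition is dependency-preserving.

none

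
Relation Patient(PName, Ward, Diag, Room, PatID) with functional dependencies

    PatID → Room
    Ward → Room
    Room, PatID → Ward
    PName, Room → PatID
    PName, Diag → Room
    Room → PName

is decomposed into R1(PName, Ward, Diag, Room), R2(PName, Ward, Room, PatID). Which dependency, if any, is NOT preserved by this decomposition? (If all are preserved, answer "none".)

PatID → Room lies within R2.
Ward → Room lies within R1.
Room, PatID → Ward lies within R2.
PName, Room → PatID lies within R2.
PName, Diag → Room lies within R1.
Room → PName lies within R1.
Every dependency is enforceable on the fragments, so the decomposition is dependency-preserving.

none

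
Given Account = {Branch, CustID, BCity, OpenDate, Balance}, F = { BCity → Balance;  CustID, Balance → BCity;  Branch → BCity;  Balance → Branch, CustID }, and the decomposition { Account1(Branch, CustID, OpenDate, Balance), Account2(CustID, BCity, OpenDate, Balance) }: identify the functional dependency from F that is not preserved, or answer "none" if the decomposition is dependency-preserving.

BCity → Balance lies within Account2.
CustID, Balance → BCity lies within Account2.
Branch → BCity: restricted closure across fragments reaches BCity.
Balance → Branch, CustID lies within Account1.
Every dependency is enforceable on the fragments, so the decomposition is dependency-preserving.

none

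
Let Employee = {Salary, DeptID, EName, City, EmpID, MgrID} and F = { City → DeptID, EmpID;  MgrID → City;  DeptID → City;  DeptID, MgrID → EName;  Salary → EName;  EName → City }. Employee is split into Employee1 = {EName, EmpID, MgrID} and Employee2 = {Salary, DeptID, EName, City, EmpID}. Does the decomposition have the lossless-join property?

No

Common attributes: Employee1 ∩ Employee2 = {EName, EmpID}.
Closure of {EName, EmpID}: EName → City applies, adding City; City → DeptID, EmpID applies, adding DeptID. So (EName, EmpID)⁺ = {DeptID, EName, City, EmpID}.
The closure contains neither all of Employee1 = {EName, EmpID, MgrID} nor all of Employee2 = {Salary, DeptID, EName, City, EmpID}, so the common attributes are not a superkey of either fragment. The join is lossy.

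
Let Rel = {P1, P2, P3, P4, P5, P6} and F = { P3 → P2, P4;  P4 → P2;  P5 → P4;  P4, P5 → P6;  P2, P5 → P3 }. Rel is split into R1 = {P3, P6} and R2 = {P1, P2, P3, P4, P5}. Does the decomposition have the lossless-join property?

No

Common attributes: R1 ∩ R2 = {P3}.
Closure of {P3}: P3 → P2, P4 applies, adding P2, P4. So (P3)⁺ = {P2, P3, P4}.
The closure contains neither all of R1 = {P3, P6} nor all of R2 = {P1, P2, P3, P4, P5}, so the common attributes are not a superkey of either fragment. The join is lossy.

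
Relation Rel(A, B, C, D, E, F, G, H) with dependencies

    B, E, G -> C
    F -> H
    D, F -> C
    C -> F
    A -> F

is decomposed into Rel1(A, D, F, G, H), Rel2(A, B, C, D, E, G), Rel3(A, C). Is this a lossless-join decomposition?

Chase test. Columns are A, B, C, D, E, F, G, H; row i has aⱼ where attribute j ∈ Reli, else bᵢⱼ.
Initial tableau (one row per fragment):
  row 1: a1 b12 b13 a4 b15 a6 a7 a8
  row 2: a1 a2 a3 a4 a5 b26 a7 b28
  row 3: a1 b32 a3 b34 b35 b36 b37 b38
Rows 2 and 3 agree on C; apply C→F and equate their F entries.
Rows 1 and 2 agree on A; apply A→F and equate their F entries.
Rows 1 and 2 agree on F; apply F→H and equate their H entries.
Rows 1 and 3 agree on F; apply F→H and equate their H entries.
Rows 1 and 2 agree on D, F; apply D, F→C and equate their C entries.
Row 2 is now all distinguished symbols — the join is lossless.

Yes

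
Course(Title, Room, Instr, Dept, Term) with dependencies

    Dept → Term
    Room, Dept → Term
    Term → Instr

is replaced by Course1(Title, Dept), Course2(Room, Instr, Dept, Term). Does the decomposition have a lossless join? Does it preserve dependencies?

lossy but dependency-preserving

Lossless test: (Dept)⁺ = {Instr, Dept, Term}, which is a superkey of neither fragment — lossy.
Dependency preservation: every FD's attributes lie within a single fragment, so each can be enforced locally — preserved.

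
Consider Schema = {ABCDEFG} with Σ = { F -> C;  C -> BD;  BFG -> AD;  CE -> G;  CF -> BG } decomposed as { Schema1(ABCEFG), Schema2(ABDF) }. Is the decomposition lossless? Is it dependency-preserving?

lossless but not dependency-preserving

Lossless test: (ABF)⁺ = {ABCDFG}, which contains all of one fragment — lossless.
Dependency preservation: the restricted closure of {C} across the fragments never reaches {BD}, so C → BD cannot be enforced without a join — not preserved.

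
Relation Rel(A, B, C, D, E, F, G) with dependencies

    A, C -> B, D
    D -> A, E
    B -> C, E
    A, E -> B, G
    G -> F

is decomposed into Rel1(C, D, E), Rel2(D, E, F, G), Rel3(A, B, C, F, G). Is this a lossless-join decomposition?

Chase test. Columns are A, B, C, D, E, F, G; row i has aⱼ where attribute j ∈ Reli, else bᵢⱼ.
Initial tableau (one row per fragment):
  row 1: b11 b12 a3 a4 a5 b16 b17
  row 2: b21 b22 b23 a4 a5 a6 a7
  row 3: a1 a2 a3 b34 b35 a6 a7
Rows 1 and 2 agree on D; apply D→A, E and equate their A, E entries.
Rows 1 and 2 agree on A, E; apply A, E→B, G and equate their B, G entries.
Rows 1 and 2 agree on G; apply G→F and equate their F entries.
Rows 1 and 2 agree on B; apply B→C, E and equate their C, E entries.
No row becomes fully distinguished — the join is lossy.

No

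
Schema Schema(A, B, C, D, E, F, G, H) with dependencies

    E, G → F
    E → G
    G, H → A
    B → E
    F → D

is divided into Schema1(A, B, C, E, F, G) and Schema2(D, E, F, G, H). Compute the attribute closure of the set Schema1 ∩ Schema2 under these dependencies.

Schema1 ∩ Schema2 = {E, F, G}.
F → D applies, adding D
Closure: {D, E, F, G}.

D, E, F, G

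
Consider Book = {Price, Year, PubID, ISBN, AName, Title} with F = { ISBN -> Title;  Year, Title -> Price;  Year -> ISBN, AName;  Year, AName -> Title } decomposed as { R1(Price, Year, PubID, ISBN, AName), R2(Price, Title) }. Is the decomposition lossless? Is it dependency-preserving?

Lossless test: (Price)⁺ = {Price}, which is a superkey of neither fragment — lossy.
Dependency preservation: the restricted closure of {ISBN} across the fragments never reaches {Title}, so ISBN → Title cannot be enforced without a join — not preserved.

lossy and not dependency-preserving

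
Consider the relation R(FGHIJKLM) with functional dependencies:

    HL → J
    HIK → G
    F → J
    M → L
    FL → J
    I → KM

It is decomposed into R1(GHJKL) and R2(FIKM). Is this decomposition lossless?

Common attributes: R1 ∩ R2 = {K}.
No dependency enlarges {K}, so (K)⁺ = {K}.
The closure contains neither all of R1 = {GHJKL} nor all of R2 = {FIKM}, so the common attributes are not a superkey of either fragment. The join is lossy.

No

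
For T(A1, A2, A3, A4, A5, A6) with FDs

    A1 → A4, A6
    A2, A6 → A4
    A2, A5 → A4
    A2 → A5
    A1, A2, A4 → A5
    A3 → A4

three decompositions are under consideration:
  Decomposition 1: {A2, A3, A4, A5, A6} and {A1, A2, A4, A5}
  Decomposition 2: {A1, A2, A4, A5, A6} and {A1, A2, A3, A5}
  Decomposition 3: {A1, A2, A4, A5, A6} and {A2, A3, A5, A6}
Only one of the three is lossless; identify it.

Decomposition 2

Decomposition 1: common = {A2, A4, A5}, closure = {A2, A4, A5} → lossy.
Decomposition 2: common = {A1, A2, A5}, closure = {A1, A2, A4, A5, A6} → lossless.
Decomposition 3: common = {A2, A5, A6}, closure = {A2, A4, A5, A6} → lossy.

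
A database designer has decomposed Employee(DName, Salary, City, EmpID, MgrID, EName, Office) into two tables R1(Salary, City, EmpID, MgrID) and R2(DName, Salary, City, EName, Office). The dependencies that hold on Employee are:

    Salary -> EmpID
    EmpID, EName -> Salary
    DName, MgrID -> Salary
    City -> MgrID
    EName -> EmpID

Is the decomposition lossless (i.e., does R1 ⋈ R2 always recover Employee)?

Common attributes: R1 ∩ R2 = {Salary, City}.
Closure of {Salary, City}: Salary → EmpID applies, adding EmpID; City → MgrID applies, adding MgrID. So (Salary, City)⁺ = {Salary, City, EmpID, MgrID}.
This closure contains every attribute of R1, so R1 ∩ R2 → R1. The join is lossless.

Yes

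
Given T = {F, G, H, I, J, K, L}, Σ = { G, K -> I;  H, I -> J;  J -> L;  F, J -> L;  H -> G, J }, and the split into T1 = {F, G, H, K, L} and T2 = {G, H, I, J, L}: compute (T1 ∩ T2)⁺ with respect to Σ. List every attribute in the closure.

T1 ∩ T2 = {G, H, L}.
H → G, J applies, adding J
Closure: {G, H, J, L}.

G, H, J, L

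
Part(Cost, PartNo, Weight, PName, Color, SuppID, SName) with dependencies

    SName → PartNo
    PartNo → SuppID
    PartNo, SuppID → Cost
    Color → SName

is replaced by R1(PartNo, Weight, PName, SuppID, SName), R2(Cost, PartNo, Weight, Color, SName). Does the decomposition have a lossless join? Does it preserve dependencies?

lossy but dependency-preserving

Lossless test: (PartNo, Weight, SName)⁺ = {Cost, PartNo, Weight, SuppID, SName}, which is a superkey of neither fragment — lossy.
Dependency preservation: PartNo, SuppID → Cost is not contained in any single fragment, but the restricted closure of its left-hand side across the fragments still reaches the right-hand side; the remaining FDs each lie inside some fragment. All dependencies are preserved.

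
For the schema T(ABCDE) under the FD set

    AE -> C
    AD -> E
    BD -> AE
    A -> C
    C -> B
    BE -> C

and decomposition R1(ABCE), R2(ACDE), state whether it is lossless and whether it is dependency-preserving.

lossless but not dependency-preserving

Lossless test: (ACE)⁺ = {ABCE}, which contains all of one fragment — lossless.
Dependency preservation: the restricted closure of {BD} across the fragments never reaches {AE}, so BD → AE cannot be enforced without a join — not preserved.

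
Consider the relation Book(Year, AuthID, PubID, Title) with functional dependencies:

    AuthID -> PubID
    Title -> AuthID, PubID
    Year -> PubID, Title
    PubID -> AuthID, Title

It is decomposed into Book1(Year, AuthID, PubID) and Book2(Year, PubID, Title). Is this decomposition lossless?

Yes

Common attributes: Book1 ∩ Book2 = {Year, PubID}.
Closure of {Year, PubID}: Year → PubID, Title applies, adding Title; PubID → AuthID, Title applies, adding AuthID. So (Year, PubID)⁺ = {Year, AuthID, PubID, Title}.
This closure contains every attribute of Book1, so Book1 ∩ Book2 → Book1. The join is lossless.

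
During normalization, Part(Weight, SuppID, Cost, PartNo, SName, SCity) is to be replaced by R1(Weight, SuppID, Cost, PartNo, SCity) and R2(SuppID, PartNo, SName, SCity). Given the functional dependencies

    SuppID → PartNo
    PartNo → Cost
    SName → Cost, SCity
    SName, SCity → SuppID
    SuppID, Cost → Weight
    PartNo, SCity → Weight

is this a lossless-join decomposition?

Yes

Common attributes: R1 ∩ R2 = {SuppID, PartNo, SCity}.
Closure of {SuppID, PartNo, SCity}: PartNo → Cost applies, adding Cost; SuppID, Cost → Weight applies, adding Weight. So (SuppID, PartNo, SCity)⁺ = {Weight, SuppID, Cost, PartNo, SCity}.
This closure contains every attribute of R1, so R1 ∩ R2 → R1. The join is lossless.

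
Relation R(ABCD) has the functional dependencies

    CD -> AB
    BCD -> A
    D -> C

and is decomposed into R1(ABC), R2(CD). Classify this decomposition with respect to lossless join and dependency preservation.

lossy and not dependency-preserving

Lossless test: (C)⁺ = {C}, which is a superkey of neither fragment — lossy.
Dependency preservation: the restricted closure of {CD} across the fragments never reaches {AB}, so CD → AB cannot be enforced without a join — not preserved.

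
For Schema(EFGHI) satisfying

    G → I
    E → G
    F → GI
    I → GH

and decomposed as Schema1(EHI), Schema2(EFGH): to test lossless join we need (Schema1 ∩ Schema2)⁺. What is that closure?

EGHI

Schema1 ∩ Schema2 = {EH}.
E → G applies, adding G
G → I applies, adding I
Closure: {EGHI}.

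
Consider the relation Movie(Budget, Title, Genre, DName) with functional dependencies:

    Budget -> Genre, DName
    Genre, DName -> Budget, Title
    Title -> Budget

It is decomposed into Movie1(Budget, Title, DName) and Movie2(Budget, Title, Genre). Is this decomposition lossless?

Yes

Common attributes: Movie1 ∩ Movie2 = {Budget, Title}.
Closure of {Budget, Title}: Budget → Genre, DName applies, adding Genre, DName. So (Budget, Title)⁺ = {Budget, Title, Genre, DName}.
This closure contains every attribute of Movie1, so Movie1 ∩ Movie2 → Movie1. The join is lossless.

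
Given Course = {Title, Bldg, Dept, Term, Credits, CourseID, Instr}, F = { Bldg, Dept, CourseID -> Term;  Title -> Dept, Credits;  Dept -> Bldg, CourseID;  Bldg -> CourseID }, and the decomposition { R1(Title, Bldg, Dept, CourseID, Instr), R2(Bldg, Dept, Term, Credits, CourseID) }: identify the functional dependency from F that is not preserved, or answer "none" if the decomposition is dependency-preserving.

Check Title → Dept, Credits: no single fragment contains all of {Title, Dept, Credits}, and the restricted closure of {Title} across the fragments never reaches {Dept, Credits}.
Bldg, Dept, CourseID → Term is preserved.
Dept → Bldg, CourseID is preserved.
Bldg → CourseID is preserved.

Title -> Dept, Credits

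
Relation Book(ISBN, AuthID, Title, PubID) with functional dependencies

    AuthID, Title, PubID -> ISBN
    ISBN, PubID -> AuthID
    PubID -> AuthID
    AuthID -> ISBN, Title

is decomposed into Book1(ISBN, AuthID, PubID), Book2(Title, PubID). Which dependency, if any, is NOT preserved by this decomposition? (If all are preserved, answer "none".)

Check AuthID → ISBN, Title: no single fragment contains all of {ISBN, AuthID, Title}, and the restricted closure of {AuthID} across the fragments never reaches {ISBN, Title}.
AuthID, Title, PubID → ISBN is preserved.
ISBN, PubID → AuthID is preserved.
PubID → AuthID is preserved.

AuthID -> ISBN, Title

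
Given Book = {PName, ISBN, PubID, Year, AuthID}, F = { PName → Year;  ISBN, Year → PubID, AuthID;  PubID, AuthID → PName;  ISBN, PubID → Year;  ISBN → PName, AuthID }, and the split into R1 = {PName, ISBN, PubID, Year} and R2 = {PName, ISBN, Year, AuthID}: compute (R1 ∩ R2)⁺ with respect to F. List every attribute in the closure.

R1 ∩ R2 = {PName, ISBN, Year}.
ISBN, Year → PubID, AuthID applies, adding PubID, AuthID
Closure: {PName, ISBN, PubID, Year, AuthID}.

PName, ISBN, PubID, Year, AuthID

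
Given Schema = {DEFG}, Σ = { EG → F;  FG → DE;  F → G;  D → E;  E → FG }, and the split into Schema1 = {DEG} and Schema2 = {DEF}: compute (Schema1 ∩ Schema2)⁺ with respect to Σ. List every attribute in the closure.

Schema1 ∩ Schema2 = {DE}.
E → FG applies, adding FG
Closure: {DEFG}.

DEFG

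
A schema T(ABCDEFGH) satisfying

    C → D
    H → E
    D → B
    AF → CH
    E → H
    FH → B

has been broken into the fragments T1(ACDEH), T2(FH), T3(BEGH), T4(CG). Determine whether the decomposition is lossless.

No

Chase test. Columns are ABCDEFGH; row i has aⱼ where attribute j ∈ Ti, else bᵢⱼ.
Initial tableau (one row per fragment):
  row 1: a1 b12 a3 a4 a5 b16 b17 a8
  row 2: b21 b22 b23 b24 b25 a6 b27 a8
  row 3: b31 a2 b33 b34 a5 b36 a7 a8
  row 4: b41 b42 a3 b44 b45 b46 a7 b48
Rows 1 and 4 agree on C; apply C→D and equate their D entries.
Rows 1 and 2 agree on H; apply H→E and equate their E entries.
Rows 1 and 4 agree on D; apply D→B and equate their B entries.
No row becomes fully distinguished — the join is lossy.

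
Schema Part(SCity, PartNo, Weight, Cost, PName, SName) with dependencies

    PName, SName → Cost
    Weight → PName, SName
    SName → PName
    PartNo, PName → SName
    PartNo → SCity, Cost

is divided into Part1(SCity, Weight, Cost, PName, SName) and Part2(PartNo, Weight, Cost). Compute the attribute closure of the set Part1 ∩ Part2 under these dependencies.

Part1 ∩ Part2 = {Weight, Cost}.
Weight → PName, SName applies, adding PName, SName
Closure: {Weight, Cost, PName, SName}.

Weight, Cost, PName, SName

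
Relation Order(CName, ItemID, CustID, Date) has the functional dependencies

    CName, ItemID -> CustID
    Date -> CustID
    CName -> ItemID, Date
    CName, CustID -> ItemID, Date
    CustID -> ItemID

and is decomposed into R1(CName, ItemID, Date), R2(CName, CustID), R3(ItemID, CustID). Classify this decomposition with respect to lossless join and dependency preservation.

Lossless test (chase): Rows 1 and 2 agree on CName; apply CName→ItemID, Date and equate their ItemID, Date entries. Rows 1 and 2 agree on CName, ItemID; apply CName, ItemID→CustID and equate their CustID entries. Row 1 is now all distinguished symbols — the join is lossless.
Dependency preservation: the restricted closure of {Date} across the fragments never reaches {CustID}, so Date → CustID cannot be enforced without a join — not preserved.

lossless but not dependency-preserving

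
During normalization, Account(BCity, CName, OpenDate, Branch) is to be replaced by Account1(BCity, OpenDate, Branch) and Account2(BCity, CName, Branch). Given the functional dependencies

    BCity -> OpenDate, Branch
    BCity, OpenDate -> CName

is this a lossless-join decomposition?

Common attributes: Account1 ∩ Account2 = {BCity, Branch}.
Closure of {BCity, Branch}: BCity → OpenDate, Branch applies, adding OpenDate; BCity, OpenDate → CName applies, adding CName. So (BCity, Branch)⁺ = {BCity, CName, OpenDate, Branch}.
This closure contains every attribute of Account1, so Account1 ∩ Account2 → Account1. The join is lossless.

Yes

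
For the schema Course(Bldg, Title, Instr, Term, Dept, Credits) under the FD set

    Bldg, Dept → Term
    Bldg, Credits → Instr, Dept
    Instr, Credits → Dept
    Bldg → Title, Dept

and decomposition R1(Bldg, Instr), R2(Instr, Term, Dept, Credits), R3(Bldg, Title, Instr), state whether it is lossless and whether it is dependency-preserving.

Lossless test (chase): Rows 1 and 3 agree on Bldg; apply Bldg→Title, Dept and equate their Title, Dept entries. Rows 1 and 3 agree on Bldg, Dept; apply Bldg, Dept→Term and equate their Term entries. No row becomes fully distinguished — the join is lossy.
Dependency preservation: the restricted closure of {Bldg, Dept} across the fragments never reaches {Term}, so Bldg, Dept → Term cannot be enforced without a join — not preserved.

lossy and not dependency-preserving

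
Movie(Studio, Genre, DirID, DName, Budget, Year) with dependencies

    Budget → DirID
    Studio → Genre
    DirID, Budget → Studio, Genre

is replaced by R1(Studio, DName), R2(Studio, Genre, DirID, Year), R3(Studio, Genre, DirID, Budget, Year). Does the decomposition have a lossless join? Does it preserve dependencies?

lossy but dependency-preserving

Lossless test (chase): Rows 1 and 2 agree on Studio; apply Studio→Genre and equate their Genre entries. No row becomes fully distinguished — the join is lossy.
Dependency preservation: every FD's attributes lie within a single fragment, so each can be enforced locally — preserved.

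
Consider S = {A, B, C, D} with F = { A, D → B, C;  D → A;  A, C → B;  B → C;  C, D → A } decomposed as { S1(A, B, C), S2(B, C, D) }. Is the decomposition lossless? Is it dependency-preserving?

lossy and not dependency-preserving

Lossless test: (B, C)⁺ = {B, C}, which is a superkey of neither fragment — lossy.
Dependency preservation: the restricted closure of {D} across the fragments never reaches {A}, so D → A cannot be enforced without a join — not preserved.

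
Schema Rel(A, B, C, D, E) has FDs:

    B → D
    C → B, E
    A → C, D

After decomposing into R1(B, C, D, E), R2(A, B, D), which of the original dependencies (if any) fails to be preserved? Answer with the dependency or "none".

A → C, D

Check A → C, D: no single fragment contains all of {A, C, D}, and the restricted closure of {A} across the fragments never reaches {C, D}.
B → D is preserved.
C → B, E is preserved.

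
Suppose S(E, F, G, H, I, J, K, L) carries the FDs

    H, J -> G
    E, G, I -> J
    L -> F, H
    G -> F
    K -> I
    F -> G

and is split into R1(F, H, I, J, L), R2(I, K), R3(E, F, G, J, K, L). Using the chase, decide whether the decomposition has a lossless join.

Chase test. Columns are E, F, G, H, I, J, K, L; row i has aⱼ where attribute j ∈ Ri, else bᵢⱼ.
Initial tableau (one row per fragment):
  row 1: b11 a2 b13 a4 a5 a6 b17 a8
  row 2: b21 b22 b23 b24 a5 b26 a7 b28
  row 3: a1 a2 a3 b34 b35 a6 a7 a8
Rows 1 and 3 agree on L; apply L→F, H and equate their F, H entries.
Rows 2 and 3 agree on K; apply K→I and equate their I entries.
Rows 1 and 3 agree on F; apply F→G and equate their G entries.
Row 3 is now all distinguished symbols — the join is lossless.

Yes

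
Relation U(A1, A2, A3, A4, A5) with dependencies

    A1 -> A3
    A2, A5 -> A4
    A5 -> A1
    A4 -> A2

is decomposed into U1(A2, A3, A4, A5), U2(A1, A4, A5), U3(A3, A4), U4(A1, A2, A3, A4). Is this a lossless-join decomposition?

Yes

Chase test. Columns are A1, A2, A3, A4, A5; row i has aⱼ where attribute j ∈ Ui, else bᵢⱼ.
Initial tableau (one row per fragment):
  row 1: b11 a2 a3 a4 a5
  row 2: a1 b22 b23 a4 a5
  row 3: b31 b32 a3 a4 b35
  row 4: a1 a2 a3 a4 b45
Rows 2 and 4 agree on A1; apply A1→A3 and equate their A3 entries.
Rows 1 and 2 agree on A5; apply A5→A1 and equate their A1 entries.
Rows 1 and 2 agree on A4; apply A4→A2 and equate their A2 entries.
Rows 1 and 3 agree on A4; apply A4→A2 and equate their A2 entries.
Row 1 is now all distinguished symbols — the join is lossless.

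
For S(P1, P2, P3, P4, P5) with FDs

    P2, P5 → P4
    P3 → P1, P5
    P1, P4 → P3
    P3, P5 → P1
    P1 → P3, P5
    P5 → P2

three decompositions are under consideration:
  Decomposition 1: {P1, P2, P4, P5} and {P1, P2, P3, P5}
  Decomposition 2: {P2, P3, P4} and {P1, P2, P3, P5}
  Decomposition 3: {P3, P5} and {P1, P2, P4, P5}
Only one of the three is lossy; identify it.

Decomposition 3

Decomposition 1: common = {P1, P2, P5}, closure = {P1, P2, P3, P4, P5} → lossless.
Decomposition 2: common = {P2, P3}, closure = {P1, P2, P3, P4, P5} → lossless.
Decomposition 3: common = {P5}, closure = {P2, P4, P5} → lossy.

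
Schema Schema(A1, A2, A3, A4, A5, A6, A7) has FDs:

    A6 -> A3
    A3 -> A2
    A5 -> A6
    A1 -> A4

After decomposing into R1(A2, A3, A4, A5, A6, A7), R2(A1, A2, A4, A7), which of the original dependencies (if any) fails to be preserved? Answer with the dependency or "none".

A6 → A3 lies within R1.
A3 → A2 lies within R1.
A5 → A6 lies within R1.
A1 → A4 lies within R2.
Every dependency is enforceable on the fragments, so the decomposition is dependency-preserving.

none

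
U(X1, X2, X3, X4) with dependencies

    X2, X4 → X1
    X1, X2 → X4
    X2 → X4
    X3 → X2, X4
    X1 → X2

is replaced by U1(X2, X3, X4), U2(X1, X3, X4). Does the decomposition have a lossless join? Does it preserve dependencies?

lossless but not dependency-preserving

Lossless test: (X3, X4)⁺ = {X1, X2, X3, X4}, which contains all of one fragment — lossless.
Dependency preservation: the restricted closure of {X2, X4} across the fragments never reaches {X1}, so X2, X4 → X1 cannot be enforced without a join — not preserved.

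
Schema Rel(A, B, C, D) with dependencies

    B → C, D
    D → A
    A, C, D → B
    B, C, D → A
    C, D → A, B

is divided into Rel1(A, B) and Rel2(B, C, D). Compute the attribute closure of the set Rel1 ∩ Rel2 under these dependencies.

A, B, C, D

Rel1 ∩ Rel2 = {B}.
B → C, D applies, adding C, D
D → A applies, adding A
Closure: {A, B, C, D}.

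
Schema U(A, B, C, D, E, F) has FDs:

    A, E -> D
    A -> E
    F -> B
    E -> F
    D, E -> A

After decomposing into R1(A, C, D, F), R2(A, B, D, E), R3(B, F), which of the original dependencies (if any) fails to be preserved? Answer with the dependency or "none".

Check E → F: no single fragment contains all of {E, F}, and the restricted closure of {E} across the fragments never reaches {F}.
A, E → D is preserved.
A → E is preserved.
F → B is preserved.
D, E → A is preserved.

E -> F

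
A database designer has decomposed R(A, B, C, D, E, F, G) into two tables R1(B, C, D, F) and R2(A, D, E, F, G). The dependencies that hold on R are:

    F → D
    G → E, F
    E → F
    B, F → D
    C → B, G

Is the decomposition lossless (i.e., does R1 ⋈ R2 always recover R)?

No

Common attributes: R1 ∩ R2 = {D, F}.
No dependency enlarges {D, F}, so (D, F)⁺ = {D, F}.
The closure contains neither all of R1 = {B, C, D, F} nor all of R2 = {A, D, E, F, G}, so the common attributes are not a superkey of either fragment. The join is lossy.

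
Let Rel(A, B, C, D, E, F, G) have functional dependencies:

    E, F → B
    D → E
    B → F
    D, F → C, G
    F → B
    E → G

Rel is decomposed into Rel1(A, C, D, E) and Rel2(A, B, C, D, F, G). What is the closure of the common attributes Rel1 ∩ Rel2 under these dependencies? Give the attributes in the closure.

Rel1 ∩ Rel2 = {A, C, D}.
D → E applies, adding E
E → G applies, adding G
Closure: {A, C, D, E, G}.

A, C, D, E, G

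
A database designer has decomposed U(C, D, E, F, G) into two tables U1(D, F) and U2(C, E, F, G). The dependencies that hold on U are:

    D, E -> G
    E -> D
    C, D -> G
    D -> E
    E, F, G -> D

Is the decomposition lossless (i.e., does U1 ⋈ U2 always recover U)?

Common attributes: U1 ∩ U2 = {F}.
No dependency enlarges {F}, so (F)⁺ = {F}.
The closure contains neither all of U1 = {D, F} nor all of U2 = {C, E, F, G}, so the common attributes are not a superkey of either fragment. The join is lossy.

No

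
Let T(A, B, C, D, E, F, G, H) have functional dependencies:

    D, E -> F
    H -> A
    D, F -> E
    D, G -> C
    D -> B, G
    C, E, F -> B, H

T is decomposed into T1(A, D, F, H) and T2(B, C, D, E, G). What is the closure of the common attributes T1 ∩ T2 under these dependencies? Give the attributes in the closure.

B, C, D, G

T1 ∩ T2 = {D}.
D → B, G applies, adding B, G
D, G → C applies, adding C
Closure: {B, C, D, G}.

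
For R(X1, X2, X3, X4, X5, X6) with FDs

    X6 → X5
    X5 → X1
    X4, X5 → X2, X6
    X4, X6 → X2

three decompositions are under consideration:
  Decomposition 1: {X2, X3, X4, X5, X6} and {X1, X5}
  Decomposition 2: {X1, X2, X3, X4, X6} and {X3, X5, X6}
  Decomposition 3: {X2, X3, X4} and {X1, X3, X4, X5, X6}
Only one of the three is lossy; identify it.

Decomposition 1: common = {X5}, closure = {X1, X5} → lossless.
Decomposition 2: common = {X3, X6}, closure = {X1, X3, X5, X6} → lossless.
Decomposition 3: common = {X3, X4}, closure = {X3, X4} → lossy.

Decomposition 3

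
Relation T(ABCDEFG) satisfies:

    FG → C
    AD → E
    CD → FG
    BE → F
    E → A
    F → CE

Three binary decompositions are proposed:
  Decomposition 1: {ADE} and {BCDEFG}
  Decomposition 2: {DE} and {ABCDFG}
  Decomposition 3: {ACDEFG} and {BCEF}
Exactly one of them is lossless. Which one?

Decomposition 1

Decomposition 1: common = {DE}, closure = {ADE} → lossless.
Decomposition 2: common = {D}, closure = {D} → lossy.
Decomposition 3: common = {CEF}, closure = {ACEF} → lossy.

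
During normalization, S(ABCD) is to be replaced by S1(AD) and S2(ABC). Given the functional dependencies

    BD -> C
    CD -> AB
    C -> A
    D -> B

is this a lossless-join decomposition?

No

Common attributes: S1 ∩ S2 = {A}.
No dependency enlarges {A}, so (A)⁺ = {A}.
The closure contains neither all of S1 = {AD} nor all of S2 = {ABC}, so the common attributes are not a superkey of either fragment. The join is lossy.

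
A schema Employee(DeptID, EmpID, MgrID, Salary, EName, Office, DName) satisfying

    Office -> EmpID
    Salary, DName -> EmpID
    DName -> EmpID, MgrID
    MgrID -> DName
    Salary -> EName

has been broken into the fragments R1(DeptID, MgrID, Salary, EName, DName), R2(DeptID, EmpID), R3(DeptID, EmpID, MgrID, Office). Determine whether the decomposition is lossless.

No

Chase test. Columns are DeptID, EmpID, MgrID, Salary, EName, Office, DName; row i has aⱼ where attribute j ∈ Ri, else bᵢⱼ.
Initial tableau (one row per fragment):
  row 1: a1 b12 a3 a4 a5 b16 a7
  row 2: a1 a2 b23 b24 b25 b26 b27
  row 3: a1 a2 a3 b34 b35 a6 b37
Rows 1 and 3 agree on MgrID; apply MgrID→DName and equate their DName entries.
Rows 1 and 3 agree on DName; apply DName→EmpID, MgrID and equate their EmpID, MgrID entries.
No row becomes fully distinguished — the join is lossy.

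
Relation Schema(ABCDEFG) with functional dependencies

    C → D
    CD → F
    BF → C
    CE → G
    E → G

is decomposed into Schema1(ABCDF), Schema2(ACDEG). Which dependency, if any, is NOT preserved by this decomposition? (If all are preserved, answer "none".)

none

C → D lies within Schema1.
CD → F lies within Schema1.
BF → C lies within Schema1.
CE → G lies within Schema2.
E → G lies within Schema2.
Every dependency is enforceable on the fragments, so the decomposition is dependency-preserving.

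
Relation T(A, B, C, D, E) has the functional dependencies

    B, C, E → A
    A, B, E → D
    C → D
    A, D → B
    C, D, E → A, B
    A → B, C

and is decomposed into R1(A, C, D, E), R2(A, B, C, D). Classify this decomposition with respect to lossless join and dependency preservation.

Lossless test: (A, C, D)⁺ = {A, B, C, D}, which contains all of one fragment — lossless.
Dependency preservation: B, C, E → A; A, B, E → D; C, D, E → A, B are not contained in any single fragment, but the restricted closure of each left-hand side across the fragments still reaches the right-hand side; the remaining FDs each lie inside some fragment. All dependencies are preserved.

lossless and dependency-preserving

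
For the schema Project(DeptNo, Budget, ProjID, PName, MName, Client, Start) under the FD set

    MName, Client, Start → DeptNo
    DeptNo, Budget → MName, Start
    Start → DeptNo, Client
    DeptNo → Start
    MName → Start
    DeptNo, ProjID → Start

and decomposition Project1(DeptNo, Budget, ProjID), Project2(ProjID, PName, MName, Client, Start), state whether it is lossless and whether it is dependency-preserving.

Lossless test: (ProjID)⁺ = {ProjID}, which is a superkey of neither fragment — lossy.
Dependency preservation: the restricted closure of {MName, Client, Start} across the fragments never reaches {DeptNo}, so MName, Client, Start → DeptNo cannot be enforced without a join — not preserved.

lossy and not dependency-preserving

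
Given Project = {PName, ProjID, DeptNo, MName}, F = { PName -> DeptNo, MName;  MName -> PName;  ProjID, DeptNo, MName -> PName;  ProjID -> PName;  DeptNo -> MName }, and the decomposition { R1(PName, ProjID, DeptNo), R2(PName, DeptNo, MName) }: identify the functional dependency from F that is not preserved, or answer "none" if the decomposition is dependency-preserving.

PName → DeptNo, MName lies within R2.
MName → PName lies within R2.
ProjID, DeptNo, MName → PName: restricted closure across fragments reaches PName.
ProjID → PName lies within R1.
DeptNo → MName lies within R2.
Every dependency is enforceable on the fragments, so the decomposition is dependency-preserving.

none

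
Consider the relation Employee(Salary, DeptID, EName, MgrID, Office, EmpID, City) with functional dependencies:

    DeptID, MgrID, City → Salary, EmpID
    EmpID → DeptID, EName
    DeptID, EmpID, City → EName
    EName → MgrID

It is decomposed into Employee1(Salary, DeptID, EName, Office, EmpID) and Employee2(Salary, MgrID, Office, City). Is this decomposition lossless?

No

Common attributes: Employee1 ∩ Employee2 = {Salary, Office}.
No dependency enlarges {Salary, Office}, so (Salary, Office)⁺ = {Salary, Office}.
The closure contains neither all of Employee1 = {Salary, DeptID, EName, Office, EmpID} nor all of Employee2 = {Salary, MgrID, Office, City}, so the common attributes are not a superkey of either fragment. The join is lossy.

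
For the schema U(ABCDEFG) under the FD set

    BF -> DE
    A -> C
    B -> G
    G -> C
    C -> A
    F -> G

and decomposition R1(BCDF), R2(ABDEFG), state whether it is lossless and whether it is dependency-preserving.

lossless but not dependency-preserving

Lossless test: (BDF)⁺ = {ABCDEFG}, which contains all of one fragment — lossless.
Dependency preservation: the restricted closure of {A} across the fragments never reaches {C}, so A → C cannot be enforced without a join — not preserved.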